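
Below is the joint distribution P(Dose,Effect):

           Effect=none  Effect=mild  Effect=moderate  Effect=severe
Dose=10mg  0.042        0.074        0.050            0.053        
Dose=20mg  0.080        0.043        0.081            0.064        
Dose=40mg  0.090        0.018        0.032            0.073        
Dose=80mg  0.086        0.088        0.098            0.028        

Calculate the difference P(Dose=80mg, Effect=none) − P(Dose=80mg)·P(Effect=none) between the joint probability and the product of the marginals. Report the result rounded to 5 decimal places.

-0.00340

P(Dose=80mg) = 0.086 + 0.088 + 0.098 + 0.028 = 0.300.
P(Effect=none) = 0.042 + 0.080 + 0.090 + 0.086 = 0.298.
P(Dose=80mg, Effect=none) − P(Dose=80mg)P(Effect=none) = 0.086 − 0.300×0.298 = -0.00340.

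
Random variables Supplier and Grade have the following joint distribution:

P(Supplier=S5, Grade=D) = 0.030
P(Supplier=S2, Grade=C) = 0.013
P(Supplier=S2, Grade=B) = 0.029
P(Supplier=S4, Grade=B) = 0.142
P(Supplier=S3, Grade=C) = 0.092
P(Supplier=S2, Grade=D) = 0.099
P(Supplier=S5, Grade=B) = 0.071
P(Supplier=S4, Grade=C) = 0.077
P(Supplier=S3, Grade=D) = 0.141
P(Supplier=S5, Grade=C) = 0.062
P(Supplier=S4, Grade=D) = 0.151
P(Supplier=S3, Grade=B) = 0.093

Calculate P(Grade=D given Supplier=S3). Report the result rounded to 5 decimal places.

P(Supplier=S3) = 0.093 + 0.092 + 0.141 = 0.326.
P(Grade=D | Supplier=S3) = 0.141/0.326 = 0.43252.

0.43252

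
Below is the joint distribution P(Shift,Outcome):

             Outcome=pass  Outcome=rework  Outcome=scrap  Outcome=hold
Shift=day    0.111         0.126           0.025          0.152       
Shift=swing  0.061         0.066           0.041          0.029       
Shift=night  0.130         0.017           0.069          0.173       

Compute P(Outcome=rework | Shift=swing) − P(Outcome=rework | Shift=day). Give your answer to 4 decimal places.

P(Shift=swing) = 0.061 + 0.066 + 0.041 + 0.029 = 0.197; P(Outcome=rework | Shift=swing) = 0.066/0.197 = 0.33503.
P(Shift=day) = 0.111 + 0.126 + 0.025 + 0.152 = 0.414; P(Outcome=rework | Shift=day) = 0.126/0.414 = 0.30435.
Difference = 0.0307.

0.0307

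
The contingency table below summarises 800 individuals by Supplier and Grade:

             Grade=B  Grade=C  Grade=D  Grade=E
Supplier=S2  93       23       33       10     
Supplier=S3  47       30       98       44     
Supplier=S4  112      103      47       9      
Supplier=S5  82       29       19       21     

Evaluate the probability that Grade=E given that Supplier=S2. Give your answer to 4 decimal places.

Total with Supplier=S2: 93 + 23 + 33 + 10 = 159.
P(Grade=E | Supplier=S2) = 10/159 = 0.0629.

0.0629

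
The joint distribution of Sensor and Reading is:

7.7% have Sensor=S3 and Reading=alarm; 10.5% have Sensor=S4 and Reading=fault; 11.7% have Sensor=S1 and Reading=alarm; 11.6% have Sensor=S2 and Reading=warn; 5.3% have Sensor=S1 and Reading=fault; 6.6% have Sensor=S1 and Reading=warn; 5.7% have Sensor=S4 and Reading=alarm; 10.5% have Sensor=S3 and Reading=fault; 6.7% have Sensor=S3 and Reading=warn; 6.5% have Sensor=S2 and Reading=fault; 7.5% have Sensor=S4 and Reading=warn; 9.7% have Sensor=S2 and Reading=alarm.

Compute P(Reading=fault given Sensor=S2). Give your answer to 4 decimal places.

P(Sensor=S2) = 0.116 + 0.097 + 0.065 = 0.278.
P(Reading=fault | Sensor=S2) = 0.065/0.278 = 0.2338.

0.2338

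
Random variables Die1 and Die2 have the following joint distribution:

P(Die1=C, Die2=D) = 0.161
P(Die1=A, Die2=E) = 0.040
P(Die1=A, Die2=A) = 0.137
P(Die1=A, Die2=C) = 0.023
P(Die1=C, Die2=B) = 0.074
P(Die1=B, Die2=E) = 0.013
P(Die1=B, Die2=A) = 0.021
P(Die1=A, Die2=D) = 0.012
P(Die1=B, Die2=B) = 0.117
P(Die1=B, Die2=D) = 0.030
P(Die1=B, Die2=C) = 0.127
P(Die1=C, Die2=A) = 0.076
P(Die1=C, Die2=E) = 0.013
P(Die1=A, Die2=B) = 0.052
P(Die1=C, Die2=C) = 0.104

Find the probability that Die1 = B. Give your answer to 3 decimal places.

0.308

P(Die1=B) = 0.021 + 0.117 + 0.127 + 0.030 + 0.013 = 0.308.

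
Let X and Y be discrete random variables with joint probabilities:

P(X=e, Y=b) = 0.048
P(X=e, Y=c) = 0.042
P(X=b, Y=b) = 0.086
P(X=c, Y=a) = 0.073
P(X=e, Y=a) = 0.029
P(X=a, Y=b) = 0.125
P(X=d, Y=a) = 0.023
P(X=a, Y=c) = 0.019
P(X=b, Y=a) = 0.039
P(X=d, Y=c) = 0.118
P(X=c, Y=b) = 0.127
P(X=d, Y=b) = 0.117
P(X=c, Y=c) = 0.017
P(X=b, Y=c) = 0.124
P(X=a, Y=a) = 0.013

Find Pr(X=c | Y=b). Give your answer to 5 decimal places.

0.25249

P(Y=b) = 0.125 + 0.086 + 0.127 + 0.117 + 0.048 = 0.503.
P(X=c | Y=b) = 0.127/0.503 = 0.25249.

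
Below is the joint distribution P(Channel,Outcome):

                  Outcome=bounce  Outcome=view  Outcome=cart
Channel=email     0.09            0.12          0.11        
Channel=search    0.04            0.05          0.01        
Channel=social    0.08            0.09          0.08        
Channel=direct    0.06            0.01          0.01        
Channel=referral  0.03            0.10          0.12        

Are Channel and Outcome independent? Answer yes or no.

P(Channel=referral) = 0.25 and P(Outcome=bounce) = 0.30, so their product is 0.0750, but P(Channel=referral, Outcome=bounce) = 0.03. Since these differ, Channel and Outcome are not independent.

no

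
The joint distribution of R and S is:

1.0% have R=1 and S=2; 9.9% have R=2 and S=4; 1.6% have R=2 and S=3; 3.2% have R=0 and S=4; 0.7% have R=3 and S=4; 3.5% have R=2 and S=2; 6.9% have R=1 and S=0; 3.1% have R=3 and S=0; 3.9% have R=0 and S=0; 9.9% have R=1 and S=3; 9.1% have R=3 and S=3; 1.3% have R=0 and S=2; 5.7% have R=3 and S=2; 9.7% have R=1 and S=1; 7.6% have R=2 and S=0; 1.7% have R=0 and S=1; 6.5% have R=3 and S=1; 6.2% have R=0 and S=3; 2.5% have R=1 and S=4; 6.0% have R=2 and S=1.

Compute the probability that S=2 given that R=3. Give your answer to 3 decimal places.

P(R=3) = 0.031 + 0.065 + 0.057 + 0.091 + 0.007 = 0.251.
P(S=2 | R=3) = 0.057/0.251 = 0.227.

0.227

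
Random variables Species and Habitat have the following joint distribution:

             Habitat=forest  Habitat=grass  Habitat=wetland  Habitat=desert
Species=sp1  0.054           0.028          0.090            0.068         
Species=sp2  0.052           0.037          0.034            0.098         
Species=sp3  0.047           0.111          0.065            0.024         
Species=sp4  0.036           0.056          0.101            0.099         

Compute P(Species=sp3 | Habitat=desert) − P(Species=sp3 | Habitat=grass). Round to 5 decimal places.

-0.39540

P(Habitat=desert) = 0.068 + 0.098 + 0.024 + 0.099 = 0.289; P(Species=sp3 | Habitat=desert) = 0.024/0.289 = 0.083045.
P(Habitat=grass) = 0.028 + 0.037 + 0.111 + 0.056 = 0.232; P(Species=sp3 | Habitat=grass) = 0.111/0.232 = 0.478448.
Difference = -0.39540.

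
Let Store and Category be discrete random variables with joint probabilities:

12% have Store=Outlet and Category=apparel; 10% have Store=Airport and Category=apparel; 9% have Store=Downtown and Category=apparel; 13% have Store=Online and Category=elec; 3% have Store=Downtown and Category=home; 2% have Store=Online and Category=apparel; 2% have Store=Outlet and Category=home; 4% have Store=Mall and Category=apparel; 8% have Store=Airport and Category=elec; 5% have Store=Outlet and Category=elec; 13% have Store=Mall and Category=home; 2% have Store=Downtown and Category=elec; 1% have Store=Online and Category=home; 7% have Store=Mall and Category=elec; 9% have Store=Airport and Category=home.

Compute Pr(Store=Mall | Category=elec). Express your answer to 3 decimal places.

P(Category=elec) = 0.02 + 0.07 + 0.08 + 0.05 + 0.13 = 0.35.
P(Store=Mall | Category=elec) = 0.07/0.35 = 0.200.

0.200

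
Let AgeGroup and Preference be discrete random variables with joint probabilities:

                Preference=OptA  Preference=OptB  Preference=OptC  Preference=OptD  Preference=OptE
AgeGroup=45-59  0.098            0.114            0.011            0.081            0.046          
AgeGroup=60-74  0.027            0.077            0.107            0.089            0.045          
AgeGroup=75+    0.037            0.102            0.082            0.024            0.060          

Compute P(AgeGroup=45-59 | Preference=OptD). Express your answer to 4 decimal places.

P(Preference=OptD) = 0.081 + 0.089 + 0.024 = 0.194.
P(AgeGroup=45-59 | Preference=OptD) = 0.081/0.194 = 0.4175.

0.4175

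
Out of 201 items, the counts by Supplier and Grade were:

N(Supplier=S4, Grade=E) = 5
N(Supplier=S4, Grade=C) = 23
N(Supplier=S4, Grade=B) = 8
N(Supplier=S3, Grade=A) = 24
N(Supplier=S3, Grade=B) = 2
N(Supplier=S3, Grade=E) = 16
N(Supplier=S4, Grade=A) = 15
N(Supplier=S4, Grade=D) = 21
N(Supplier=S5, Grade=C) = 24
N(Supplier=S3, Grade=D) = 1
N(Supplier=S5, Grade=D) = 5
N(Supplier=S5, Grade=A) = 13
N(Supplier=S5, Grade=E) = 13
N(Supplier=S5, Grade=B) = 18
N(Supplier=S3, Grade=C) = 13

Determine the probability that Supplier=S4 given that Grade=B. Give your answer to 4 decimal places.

0.2857

Total with Grade=B: 2 + 8 + 18 = 28.
P(Supplier=S4 | Grade=B) = 8/28 = 0.2857.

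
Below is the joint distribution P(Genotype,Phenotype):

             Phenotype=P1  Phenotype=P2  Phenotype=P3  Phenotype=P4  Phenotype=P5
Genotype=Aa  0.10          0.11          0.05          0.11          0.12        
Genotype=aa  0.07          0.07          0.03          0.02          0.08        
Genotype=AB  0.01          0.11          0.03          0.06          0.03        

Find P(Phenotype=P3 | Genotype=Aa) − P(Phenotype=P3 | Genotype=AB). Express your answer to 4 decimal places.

P(Genotype=Aa) = 0.10 + 0.11 + 0.05 + 0.11 + 0.12 = 0.49; P(Phenotype=P3 | Genotype=Aa) = 0.05/0.49 = 0.10204.
P(Genotype=AB) = 0.01 + 0.11 + 0.03 + 0.06 + 0.03 = 0.24; P(Phenotype=P3 | Genotype=AB) = 0.03/0.24 = 0.12500.
Difference = -0.0230.

-0.0230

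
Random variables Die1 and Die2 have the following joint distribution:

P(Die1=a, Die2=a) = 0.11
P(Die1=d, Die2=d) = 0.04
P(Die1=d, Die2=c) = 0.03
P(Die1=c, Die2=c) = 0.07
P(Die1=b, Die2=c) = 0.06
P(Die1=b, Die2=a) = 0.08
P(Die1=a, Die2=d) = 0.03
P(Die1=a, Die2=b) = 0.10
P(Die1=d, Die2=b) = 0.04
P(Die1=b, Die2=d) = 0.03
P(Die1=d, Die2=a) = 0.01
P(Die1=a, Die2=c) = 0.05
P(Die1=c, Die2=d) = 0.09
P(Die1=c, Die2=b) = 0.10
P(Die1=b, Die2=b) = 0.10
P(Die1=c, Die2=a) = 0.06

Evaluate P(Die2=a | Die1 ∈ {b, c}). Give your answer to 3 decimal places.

P(Die1=b) = 0.08 + 0.10 + 0.06 + 0.03 = 0.27.
P(Die1=c) = 0.06 + 0.10 + 0.07 + 0.09 = 0.32.
P(Die1 ∈ {b, c}) = 0.27 + 0.32 = 0.59; P(Die2=a, Die1 ∈ {b, c}) = 0.08 + 0.06 = 0.14.
P(Die2=a | Die1 ∈ {b, c}) = 0.14/0.59 = 0.237.

0.237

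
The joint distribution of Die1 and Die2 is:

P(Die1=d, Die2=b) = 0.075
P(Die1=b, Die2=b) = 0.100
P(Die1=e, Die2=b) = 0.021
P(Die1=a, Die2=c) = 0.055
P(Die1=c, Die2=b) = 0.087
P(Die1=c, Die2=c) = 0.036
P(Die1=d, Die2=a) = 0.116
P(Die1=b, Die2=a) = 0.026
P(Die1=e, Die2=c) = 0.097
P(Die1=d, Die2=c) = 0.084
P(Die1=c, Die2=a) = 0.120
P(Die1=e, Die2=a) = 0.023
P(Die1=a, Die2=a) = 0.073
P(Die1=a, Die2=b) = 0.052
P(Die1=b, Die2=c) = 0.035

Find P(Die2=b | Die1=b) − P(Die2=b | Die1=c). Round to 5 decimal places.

0.26309

P(Die1=b) = 0.026 + 0.100 + 0.035 = 0.161; P(Die2=b | Die1=b) = 0.100/0.161 = 0.621118.
P(Die1=c) = 0.120 + 0.087 + 0.036 = 0.243; P(Die2=b | Die1=c) = 0.087/0.243 = 0.358025.
Difference = 0.26309.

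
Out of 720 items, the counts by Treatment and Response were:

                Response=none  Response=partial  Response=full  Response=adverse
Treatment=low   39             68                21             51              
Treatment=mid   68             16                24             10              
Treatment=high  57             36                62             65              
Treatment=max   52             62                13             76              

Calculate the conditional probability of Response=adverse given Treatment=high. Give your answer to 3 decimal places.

Total with Treatment=high: 57 + 36 + 62 + 65 = 220.
P(Response=adverse | Treatment=high) = 65/220 = 0.295.

0.295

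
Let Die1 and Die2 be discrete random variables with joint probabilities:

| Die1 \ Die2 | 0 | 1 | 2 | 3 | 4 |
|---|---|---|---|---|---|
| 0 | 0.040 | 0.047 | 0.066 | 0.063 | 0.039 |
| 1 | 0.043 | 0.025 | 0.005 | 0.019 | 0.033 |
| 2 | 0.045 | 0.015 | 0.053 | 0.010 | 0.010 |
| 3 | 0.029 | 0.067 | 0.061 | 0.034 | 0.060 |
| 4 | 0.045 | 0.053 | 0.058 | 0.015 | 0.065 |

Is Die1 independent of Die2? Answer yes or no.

no

P(Die1=0) = 0.255 and P(Die2=3) = 0.141, so their product is 0.03596, but P(Die1=0, Die2=3) = 0.063. Since these differ, Die1 and Die2 are not independent.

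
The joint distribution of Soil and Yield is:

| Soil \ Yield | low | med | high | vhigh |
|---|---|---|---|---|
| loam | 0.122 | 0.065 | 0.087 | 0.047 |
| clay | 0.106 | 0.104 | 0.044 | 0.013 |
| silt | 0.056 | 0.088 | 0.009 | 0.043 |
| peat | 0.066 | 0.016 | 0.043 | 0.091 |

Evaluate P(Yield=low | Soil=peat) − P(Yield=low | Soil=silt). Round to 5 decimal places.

P(Soil=peat) = 0.066 + 0.016 + 0.043 + 0.091 = 0.216; P(Yield=low | Soil=peat) = 0.066/0.216 = 0.305556.
P(Soil=silt) = 0.056 + 0.088 + 0.009 + 0.043 = 0.196; P(Yield=low | Soil=silt) = 0.056/0.196 = 0.285714.
Difference = 0.01984.

0.01984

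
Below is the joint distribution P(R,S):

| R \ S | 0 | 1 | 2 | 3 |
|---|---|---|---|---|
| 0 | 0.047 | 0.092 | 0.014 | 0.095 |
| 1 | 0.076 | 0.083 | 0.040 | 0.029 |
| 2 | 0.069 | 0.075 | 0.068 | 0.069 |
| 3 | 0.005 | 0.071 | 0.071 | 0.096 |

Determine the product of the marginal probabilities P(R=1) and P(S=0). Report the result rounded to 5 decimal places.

P(R=1) = 0.076 + 0.083 + 0.040 + 0.029 = 0.228.
P(S=0) = 0.047 + 0.076 + 0.069 + 0.005 = 0.197.
Product: 0.228 × 0.197 = 0.04492.

0.04492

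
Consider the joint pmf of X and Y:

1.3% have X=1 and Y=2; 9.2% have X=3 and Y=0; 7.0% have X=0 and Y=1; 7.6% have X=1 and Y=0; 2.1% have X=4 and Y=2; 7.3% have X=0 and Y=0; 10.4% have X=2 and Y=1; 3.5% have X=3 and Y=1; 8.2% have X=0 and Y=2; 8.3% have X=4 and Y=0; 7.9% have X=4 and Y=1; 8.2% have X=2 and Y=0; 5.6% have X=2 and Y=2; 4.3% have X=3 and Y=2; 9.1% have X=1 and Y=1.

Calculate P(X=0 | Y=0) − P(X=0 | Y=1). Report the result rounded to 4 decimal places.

-0.0049

P(Y=0) = 0.073 + 0.076 + 0.082 + 0.092 + 0.083 = 0.406; P(X=0 | Y=0) = 0.073/0.406 = 0.17980.
P(Y=1) = 0.070 + 0.091 + 0.104 + 0.035 + 0.079 = 0.379; P(X=0 | Y=1) = 0.070/0.379 = 0.18470.
Difference = -0.0049.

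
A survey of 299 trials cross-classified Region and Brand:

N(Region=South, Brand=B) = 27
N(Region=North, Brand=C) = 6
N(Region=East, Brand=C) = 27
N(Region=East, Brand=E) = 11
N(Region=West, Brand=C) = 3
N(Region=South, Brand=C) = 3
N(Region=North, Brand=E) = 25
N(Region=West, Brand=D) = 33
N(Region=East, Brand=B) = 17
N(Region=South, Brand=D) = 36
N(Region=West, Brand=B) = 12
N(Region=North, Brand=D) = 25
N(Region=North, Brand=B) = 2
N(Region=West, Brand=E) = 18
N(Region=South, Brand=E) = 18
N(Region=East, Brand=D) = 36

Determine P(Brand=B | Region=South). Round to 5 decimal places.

0.32143

Total with Region=South: 27 + 3 + 36 + 18 = 84.
P(Brand=B | Region=South) = 27/84 = 0.32143.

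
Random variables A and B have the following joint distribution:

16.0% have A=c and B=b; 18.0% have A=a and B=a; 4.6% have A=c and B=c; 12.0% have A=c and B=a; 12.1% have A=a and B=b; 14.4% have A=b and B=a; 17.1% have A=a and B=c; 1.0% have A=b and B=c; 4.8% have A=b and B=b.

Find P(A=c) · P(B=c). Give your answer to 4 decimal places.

P(A=c) = 0.120 + 0.160 + 0.046 = 0.326.
P(B=c) = 0.171 + 0.010 + 0.046 = 0.227.
Product: 0.326 × 0.227 = 0.0740.

0.0740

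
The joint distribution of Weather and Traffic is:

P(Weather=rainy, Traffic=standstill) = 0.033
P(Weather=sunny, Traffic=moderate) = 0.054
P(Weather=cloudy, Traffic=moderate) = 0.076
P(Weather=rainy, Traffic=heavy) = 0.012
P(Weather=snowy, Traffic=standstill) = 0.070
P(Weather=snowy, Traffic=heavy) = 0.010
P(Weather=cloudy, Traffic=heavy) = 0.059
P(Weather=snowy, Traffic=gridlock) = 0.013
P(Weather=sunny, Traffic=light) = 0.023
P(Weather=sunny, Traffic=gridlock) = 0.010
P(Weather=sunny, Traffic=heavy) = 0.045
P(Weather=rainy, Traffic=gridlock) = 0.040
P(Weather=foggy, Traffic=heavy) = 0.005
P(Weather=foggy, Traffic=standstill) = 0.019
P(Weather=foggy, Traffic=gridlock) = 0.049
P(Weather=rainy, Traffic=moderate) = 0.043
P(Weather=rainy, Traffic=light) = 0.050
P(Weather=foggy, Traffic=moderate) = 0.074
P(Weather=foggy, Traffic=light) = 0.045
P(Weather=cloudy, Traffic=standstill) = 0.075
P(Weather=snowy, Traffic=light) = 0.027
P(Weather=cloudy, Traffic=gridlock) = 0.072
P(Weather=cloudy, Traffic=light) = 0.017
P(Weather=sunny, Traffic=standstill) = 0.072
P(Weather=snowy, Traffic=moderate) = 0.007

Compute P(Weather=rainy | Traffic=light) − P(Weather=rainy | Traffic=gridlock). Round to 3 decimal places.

0.091

P(Traffic=light) = 0.023 + 0.017 + 0.050 + 0.027 + 0.045 = 0.162; P(Weather=rainy | Traffic=light) = 0.050/0.162 = 0.3086.
P(Traffic=gridlock) = 0.010 + 0.072 + 0.040 + 0.013 + 0.049 = 0.184; P(Weather=rainy | Traffic=gridlock) = 0.040/0.184 = 0.2174.
Difference = 0.091.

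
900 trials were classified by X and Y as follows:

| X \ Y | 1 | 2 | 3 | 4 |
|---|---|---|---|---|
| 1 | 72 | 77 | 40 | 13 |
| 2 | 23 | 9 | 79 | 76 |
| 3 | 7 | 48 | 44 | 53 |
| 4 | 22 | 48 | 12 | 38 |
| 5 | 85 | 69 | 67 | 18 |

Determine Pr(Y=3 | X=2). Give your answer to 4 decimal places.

0.4225

Total with X=2: 23 + 9 + 79 + 76 = 187.
P(Y=3 | X=2) = 79/187 = 0.4225.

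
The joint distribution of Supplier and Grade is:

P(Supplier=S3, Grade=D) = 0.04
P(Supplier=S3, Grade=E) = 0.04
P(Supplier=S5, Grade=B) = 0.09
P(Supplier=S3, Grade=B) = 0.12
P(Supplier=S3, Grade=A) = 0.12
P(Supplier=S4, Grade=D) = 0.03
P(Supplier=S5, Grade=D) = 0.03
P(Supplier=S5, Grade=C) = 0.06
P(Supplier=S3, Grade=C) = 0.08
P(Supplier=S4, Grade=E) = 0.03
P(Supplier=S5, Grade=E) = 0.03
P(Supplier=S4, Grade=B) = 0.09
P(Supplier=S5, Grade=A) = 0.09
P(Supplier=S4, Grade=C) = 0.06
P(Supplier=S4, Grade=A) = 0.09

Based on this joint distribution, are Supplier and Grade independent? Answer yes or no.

Every cell satisfies P(Supplier,Grade) = P(Supplier)·P(Grade). For instance P(Supplier=S5) = 0.30, P(Grade=A) = 0.30, and 0.30×0.30 = 0.09 matches the joint entry. So Supplier and Grade are independent.

yes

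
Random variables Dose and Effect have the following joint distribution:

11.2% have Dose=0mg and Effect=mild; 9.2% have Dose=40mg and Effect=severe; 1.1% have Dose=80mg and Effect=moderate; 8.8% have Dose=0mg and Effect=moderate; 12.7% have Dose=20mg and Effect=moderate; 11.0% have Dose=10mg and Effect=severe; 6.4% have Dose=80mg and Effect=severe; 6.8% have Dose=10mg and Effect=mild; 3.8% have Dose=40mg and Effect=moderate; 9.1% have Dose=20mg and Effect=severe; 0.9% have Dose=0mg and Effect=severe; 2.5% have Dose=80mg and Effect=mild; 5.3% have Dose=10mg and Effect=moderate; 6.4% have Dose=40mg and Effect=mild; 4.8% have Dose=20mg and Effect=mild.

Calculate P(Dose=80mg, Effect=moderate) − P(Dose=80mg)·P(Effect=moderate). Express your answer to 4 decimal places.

P(Dose=80mg) = 0.025 + 0.011 + 0.064 = 0.100.
P(Effect=moderate) = 0.088 + 0.053 + 0.127 + 0.038 + 0.011 = 0.317.
P(Dose=80mg, Effect=moderate) − P(Dose=80mg)P(Effect=moderate) = 0.011 − 0.100×0.317 = -0.0207.

-0.0207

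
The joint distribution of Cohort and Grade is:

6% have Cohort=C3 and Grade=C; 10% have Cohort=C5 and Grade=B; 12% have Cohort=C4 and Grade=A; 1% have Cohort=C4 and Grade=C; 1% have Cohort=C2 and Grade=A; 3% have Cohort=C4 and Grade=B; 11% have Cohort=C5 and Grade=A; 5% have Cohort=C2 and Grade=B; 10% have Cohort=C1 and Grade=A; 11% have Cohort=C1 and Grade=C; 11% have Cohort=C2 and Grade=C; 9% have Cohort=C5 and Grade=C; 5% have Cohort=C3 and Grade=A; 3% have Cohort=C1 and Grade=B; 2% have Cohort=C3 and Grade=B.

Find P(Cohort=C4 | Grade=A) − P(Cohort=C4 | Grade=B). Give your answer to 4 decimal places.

P(Grade=A) = 0.10 + 0.01 + 0.05 + 0.12 + 0.11 = 0.39; P(Cohort=C4 | Grade=A) = 0.12/0.39 = 0.30769.
P(Grade=B) = 0.03 + 0.05 + 0.02 + 0.03 + 0.10 = 0.23; P(Cohort=C4 | Grade=B) = 0.03/0.23 = 0.13043.
Difference = 0.1773.

0.1773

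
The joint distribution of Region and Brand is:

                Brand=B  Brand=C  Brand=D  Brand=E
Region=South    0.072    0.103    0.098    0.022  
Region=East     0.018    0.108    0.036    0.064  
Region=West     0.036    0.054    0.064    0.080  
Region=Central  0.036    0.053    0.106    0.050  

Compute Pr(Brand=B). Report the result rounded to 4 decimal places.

P(Brand=B) = 0.072 + 0.018 + 0.036 + 0.036 = 0.162.

0.1620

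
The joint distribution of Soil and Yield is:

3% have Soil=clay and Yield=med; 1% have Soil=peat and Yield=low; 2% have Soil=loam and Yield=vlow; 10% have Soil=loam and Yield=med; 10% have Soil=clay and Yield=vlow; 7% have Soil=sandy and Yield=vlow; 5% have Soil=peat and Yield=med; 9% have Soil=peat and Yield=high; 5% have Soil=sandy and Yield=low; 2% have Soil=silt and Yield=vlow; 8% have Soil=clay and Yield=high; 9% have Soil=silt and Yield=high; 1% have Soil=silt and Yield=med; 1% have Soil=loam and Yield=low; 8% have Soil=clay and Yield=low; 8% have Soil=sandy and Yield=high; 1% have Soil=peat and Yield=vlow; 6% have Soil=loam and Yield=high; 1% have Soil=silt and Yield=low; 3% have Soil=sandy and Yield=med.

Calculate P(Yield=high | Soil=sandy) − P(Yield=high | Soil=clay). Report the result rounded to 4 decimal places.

P(Soil=sandy) = 0.07 + 0.05 + 0.03 + 0.08 = 0.23; P(Yield=high | Soil=sandy) = 0.08/0.23 = 0.34783.
P(Soil=clay) = 0.10 + 0.08 + 0.03 + 0.08 = 0.29; P(Yield=high | Soil=clay) = 0.08/0.29 = 0.27586.
Difference = 0.0720.

0.0720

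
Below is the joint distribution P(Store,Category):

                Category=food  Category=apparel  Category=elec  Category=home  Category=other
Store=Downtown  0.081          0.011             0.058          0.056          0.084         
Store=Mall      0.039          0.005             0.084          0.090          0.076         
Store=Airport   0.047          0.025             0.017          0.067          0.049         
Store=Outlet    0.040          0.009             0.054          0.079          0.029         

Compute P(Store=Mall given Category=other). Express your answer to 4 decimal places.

0.3193

P(Category=other) = 0.084 + 0.076 + 0.049 + 0.029 = 0.238.
P(Store=Mall | Category=other) = 0.076/0.238 = 0.3193.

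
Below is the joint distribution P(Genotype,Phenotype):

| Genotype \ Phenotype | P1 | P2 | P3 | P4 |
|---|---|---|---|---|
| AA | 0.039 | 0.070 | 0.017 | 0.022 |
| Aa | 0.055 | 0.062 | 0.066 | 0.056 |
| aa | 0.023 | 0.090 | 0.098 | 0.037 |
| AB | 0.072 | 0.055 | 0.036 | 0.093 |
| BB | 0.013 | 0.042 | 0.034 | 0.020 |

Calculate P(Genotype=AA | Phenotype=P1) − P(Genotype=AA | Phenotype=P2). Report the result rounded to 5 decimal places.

-0.02637

P(Phenotype=P1) = 0.039 + 0.055 + 0.023 + 0.072 + 0.013 = 0.202; P(Genotype=AA | Phenotype=P1) = 0.039/0.202 = 0.193069.
P(Phenotype=P2) = 0.070 + 0.062 + 0.090 + 0.055 + 0.042 = 0.319; P(Genotype=AA | Phenotype=P2) = 0.070/0.319 = 0.219436.
Difference = -0.02637.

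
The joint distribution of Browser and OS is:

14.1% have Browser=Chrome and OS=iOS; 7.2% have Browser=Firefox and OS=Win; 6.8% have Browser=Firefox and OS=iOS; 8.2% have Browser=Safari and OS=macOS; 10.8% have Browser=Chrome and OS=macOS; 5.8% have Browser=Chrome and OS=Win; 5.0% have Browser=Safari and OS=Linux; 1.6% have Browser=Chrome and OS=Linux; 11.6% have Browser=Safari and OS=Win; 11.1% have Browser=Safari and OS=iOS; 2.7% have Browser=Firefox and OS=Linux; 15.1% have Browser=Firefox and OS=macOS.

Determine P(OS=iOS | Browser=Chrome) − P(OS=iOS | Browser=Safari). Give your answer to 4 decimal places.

P(Browser=Chrome) = 0.058 + 0.108 + 0.016 + 0.141 = 0.323; P(OS=iOS | Browser=Chrome) = 0.141/0.323 = 0.43653.
P(Browser=Safari) = 0.116 + 0.082 + 0.050 + 0.111 = 0.359; P(OS=iOS | Browser=Safari) = 0.111/0.359 = 0.30919.
Difference = 0.1273.

0.1273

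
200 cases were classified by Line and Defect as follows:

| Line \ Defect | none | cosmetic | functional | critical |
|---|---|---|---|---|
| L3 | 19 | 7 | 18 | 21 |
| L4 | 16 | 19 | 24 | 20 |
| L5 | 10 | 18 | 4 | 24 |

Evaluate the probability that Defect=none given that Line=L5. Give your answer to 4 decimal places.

Total with Line=L5: 10 + 18 + 4 + 24 = 56.
P(Defect=none | Line=L5) = 10/56 = 0.1786.

0.1786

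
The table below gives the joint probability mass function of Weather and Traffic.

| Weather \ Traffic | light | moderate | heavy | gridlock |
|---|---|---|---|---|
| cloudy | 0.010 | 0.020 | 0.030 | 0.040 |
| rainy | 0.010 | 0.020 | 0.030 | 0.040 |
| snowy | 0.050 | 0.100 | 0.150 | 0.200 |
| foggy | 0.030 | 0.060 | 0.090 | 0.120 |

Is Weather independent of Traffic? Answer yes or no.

Every cell satisfies P(Weather,Traffic) = P(Weather)·P(Traffic). For instance P(Weather=cloudy) = 0.100, P(Traffic=gridlock) = 0.400, and 0.100×0.400 = 0.040 matches the joint entry. So Weather and Traffic are independent.

yes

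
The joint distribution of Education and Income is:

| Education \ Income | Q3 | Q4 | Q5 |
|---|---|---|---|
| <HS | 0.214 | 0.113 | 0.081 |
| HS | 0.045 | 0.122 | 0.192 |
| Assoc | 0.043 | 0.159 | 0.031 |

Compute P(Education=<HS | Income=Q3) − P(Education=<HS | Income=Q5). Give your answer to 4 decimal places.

P(Income=Q3) = 0.214 + 0.045 + 0.043 = 0.302; P(Education=<HS | Income=Q3) = 0.214/0.302 = 0.70861.
P(Income=Q5) = 0.081 + 0.192 + 0.031 = 0.304; P(Education=<HS | Income=Q5) = 0.081/0.304 = 0.26645.
Difference = 0.4422.

0.4422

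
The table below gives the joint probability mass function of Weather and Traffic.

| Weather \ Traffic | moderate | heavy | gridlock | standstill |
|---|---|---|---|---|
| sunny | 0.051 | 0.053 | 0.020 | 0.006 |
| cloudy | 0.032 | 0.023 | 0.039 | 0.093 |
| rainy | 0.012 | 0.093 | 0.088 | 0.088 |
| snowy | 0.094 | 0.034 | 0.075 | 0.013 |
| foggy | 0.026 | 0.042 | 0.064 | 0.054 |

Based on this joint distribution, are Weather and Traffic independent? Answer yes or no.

P(Weather=rainy) = 0.281 and P(Traffic=moderate) = 0.215, so their product is 0.06042, but P(Weather=rainy, Traffic=moderate) = 0.012. Since these differ, Weather and Traffic are not independent.

no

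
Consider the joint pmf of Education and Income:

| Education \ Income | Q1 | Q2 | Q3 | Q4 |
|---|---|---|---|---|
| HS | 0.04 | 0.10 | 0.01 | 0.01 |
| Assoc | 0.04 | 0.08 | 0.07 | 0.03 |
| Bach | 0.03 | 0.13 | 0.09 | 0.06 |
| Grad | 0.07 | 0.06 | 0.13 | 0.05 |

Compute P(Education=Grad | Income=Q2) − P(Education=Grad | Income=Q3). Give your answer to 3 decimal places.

P(Income=Q2) = 0.10 + 0.08 + 0.13 + 0.06 = 0.37; P(Education=Grad | Income=Q2) = 0.06/0.37 = 0.1622.
P(Income=Q3) = 0.01 + 0.07 + 0.09 + 0.13 = 0.30; P(Education=Grad | Income=Q3) = 0.13/0.30 = 0.4333.
Difference = -0.271.

-0.271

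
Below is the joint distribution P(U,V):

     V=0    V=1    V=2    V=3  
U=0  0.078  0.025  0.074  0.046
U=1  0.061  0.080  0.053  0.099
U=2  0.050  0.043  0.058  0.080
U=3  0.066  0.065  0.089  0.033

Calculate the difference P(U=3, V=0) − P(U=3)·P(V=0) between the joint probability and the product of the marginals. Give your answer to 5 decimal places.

0.00149

P(U=3) = 0.066 + 0.065 + 0.089 + 0.033 = 0.253.
P(V=0) = 0.078 + 0.061 + 0.050 + 0.066 = 0.255.
P(U=3, V=0) − P(U=3)P(V=0) = 0.066 − 0.253×0.255 = 0.00149.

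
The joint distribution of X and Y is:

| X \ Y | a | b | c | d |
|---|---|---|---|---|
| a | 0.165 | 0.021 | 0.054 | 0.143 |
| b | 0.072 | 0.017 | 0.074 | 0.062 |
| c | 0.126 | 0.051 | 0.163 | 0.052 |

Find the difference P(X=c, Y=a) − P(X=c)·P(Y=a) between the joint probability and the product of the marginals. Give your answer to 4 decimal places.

-0.0163

P(X=c) = 0.126 + 0.051 + 0.163 + 0.052 = 0.392.
P(Y=a) = 0.165 + 0.072 + 0.126 = 0.363.
P(X=c, Y=a) − P(X=c)P(Y=a) = 0.126 − 0.392×0.363 = -0.0163.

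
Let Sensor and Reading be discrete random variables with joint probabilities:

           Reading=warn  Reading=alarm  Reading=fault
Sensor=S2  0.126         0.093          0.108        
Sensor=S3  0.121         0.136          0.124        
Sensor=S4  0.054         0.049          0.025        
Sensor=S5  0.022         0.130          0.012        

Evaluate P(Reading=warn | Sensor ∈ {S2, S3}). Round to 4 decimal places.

P(Sensor=S2) = 0.126 + 0.093 + 0.108 = 0.327.
P(Sensor=S3) = 0.121 + 0.136 + 0.124 = 0.381.
P(Sensor ∈ {S2, S3}) = 0.327 + 0.381 = 0.708; P(Reading=warn, Sensor ∈ {S2, S3}) = 0.126 + 0.121 = 0.247.
P(Reading=warn | Sensor ∈ {S2, S3}) = 0.247/0.708 = 0.3489.

0.3489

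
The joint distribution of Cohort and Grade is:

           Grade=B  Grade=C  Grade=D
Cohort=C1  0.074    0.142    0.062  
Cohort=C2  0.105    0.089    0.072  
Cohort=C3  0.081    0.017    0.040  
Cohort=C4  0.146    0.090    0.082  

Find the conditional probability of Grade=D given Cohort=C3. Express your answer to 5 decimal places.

0.28986

P(Cohort=C3) = 0.081 + 0.017 + 0.040 = 0.138.
P(Grade=D | Cohort=C3) = 0.040/0.138 = 0.28986.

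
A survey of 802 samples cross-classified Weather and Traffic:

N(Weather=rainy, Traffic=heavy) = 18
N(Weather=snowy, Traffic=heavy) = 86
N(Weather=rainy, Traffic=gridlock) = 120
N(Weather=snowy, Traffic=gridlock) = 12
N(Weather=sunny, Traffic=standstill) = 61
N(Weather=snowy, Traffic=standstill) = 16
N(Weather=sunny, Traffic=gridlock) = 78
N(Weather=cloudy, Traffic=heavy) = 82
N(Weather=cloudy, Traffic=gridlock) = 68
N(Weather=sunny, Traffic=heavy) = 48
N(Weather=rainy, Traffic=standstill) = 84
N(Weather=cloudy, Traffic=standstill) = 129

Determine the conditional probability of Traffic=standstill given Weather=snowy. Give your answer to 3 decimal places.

Total with Weather=snowy: 86 + 12 + 16 = 114.
P(Traffic=standstill | Weather=snowy) = 16/114 = 0.140.

0.140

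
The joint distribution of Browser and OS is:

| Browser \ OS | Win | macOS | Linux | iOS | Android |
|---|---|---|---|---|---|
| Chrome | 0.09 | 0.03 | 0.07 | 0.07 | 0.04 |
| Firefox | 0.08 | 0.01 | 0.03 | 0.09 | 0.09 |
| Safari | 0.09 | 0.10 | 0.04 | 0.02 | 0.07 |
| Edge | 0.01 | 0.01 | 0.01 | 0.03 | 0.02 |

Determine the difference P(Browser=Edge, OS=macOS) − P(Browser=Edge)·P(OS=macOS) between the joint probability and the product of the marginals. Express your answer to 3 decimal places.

P(Browser=Edge) = 0.01 + 0.01 + 0.01 + 0.03 + 0.02 = 0.08.
P(OS=macOS) = 0.03 + 0.01 + 0.10 + 0.01 = 0.15.
P(Browser=Edge, OS=macOS) − P(Browser=Edge)P(OS=macOS) = 0.01 − 0.08×0.15 = -0.002.

-0.002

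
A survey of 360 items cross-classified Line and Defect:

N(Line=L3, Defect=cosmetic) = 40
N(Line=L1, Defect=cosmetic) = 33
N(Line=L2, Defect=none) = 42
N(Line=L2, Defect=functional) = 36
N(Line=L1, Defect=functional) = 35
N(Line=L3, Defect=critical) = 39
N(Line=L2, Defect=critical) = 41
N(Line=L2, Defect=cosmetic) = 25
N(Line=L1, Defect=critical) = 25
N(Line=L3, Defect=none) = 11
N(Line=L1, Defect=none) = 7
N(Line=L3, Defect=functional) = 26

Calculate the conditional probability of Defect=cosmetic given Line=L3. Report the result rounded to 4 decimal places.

Total with Line=L3: 11 + 40 + 26 + 39 = 116.
P(Defect=cosmetic | Line=L3) = 40/116 = 0.3448.

0.3448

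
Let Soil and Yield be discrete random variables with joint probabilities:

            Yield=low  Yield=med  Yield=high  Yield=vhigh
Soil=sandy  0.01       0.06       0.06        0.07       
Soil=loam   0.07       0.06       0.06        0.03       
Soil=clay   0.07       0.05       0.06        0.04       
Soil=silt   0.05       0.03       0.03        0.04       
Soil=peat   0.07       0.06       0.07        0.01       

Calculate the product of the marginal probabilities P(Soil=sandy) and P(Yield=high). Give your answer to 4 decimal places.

P(Soil=sandy) = 0.01 + 0.06 + 0.06 + 0.07 = 0.20.
P(Yield=high) = 0.06 + 0.06 + 0.06 + 0.03 + 0.07 = 0.28.
Product: 0.20 × 0.28 = 0.0560.

0.0560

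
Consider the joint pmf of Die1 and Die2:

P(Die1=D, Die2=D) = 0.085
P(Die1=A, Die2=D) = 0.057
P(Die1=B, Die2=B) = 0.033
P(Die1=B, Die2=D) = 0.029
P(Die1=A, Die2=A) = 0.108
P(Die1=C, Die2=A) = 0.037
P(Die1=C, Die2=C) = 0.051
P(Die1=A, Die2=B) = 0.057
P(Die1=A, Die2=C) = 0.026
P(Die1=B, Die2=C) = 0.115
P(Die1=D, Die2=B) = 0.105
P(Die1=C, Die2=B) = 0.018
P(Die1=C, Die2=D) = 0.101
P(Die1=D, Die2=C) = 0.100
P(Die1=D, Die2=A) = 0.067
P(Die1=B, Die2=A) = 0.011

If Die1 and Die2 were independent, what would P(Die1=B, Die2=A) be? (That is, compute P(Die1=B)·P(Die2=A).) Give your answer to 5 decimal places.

P(Die1=B) = 0.011 + 0.033 + 0.115 + 0.029 = 0.188.
P(Die2=A) = 0.108 + 0.011 + 0.037 + 0.067 = 0.223.
Product: 0.188 × 0.223 = 0.04192.

0.04192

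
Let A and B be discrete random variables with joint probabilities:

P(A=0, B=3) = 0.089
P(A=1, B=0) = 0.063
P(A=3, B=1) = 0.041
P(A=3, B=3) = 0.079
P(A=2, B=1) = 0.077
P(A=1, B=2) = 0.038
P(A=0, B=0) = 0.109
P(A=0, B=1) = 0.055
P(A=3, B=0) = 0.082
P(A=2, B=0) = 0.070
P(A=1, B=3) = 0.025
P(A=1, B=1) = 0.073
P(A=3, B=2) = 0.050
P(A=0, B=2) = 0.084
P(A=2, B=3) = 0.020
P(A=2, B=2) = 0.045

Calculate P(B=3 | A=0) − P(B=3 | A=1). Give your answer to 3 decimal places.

0.138

P(A=0) = 0.109 + 0.055 + 0.084 + 0.089 = 0.337; P(B=3 | A=0) = 0.089/0.337 = 0.2641.
P(A=1) = 0.063 + 0.073 + 0.038 + 0.025 = 0.199; P(B=3 | A=1) = 0.025/0.199 = 0.1256.
Difference = 0.138.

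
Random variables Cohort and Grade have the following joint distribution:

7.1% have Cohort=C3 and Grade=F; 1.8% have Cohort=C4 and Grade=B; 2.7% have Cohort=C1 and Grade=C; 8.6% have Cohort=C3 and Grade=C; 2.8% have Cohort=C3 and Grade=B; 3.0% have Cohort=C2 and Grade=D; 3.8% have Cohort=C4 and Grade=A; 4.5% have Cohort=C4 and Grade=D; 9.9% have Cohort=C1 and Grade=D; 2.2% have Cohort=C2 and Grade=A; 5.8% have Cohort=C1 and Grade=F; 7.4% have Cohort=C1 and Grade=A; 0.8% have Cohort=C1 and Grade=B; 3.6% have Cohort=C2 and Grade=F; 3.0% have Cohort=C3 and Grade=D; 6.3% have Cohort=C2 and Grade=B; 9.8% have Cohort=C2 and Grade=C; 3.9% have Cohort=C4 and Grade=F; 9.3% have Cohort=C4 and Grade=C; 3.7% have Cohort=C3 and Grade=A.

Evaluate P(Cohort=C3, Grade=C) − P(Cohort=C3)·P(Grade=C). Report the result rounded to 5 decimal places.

0.00939

P(Cohort=C3) = 0.037 + 0.028 + 0.086 + 0.030 + 0.071 = 0.252.
P(Grade=C) = 0.027 + 0.098 + 0.086 + 0.093 = 0.304.
P(Cohort=C3, Grade=C) − P(Cohort=C3)P(Grade=C) = 0.086 − 0.252×0.304 = 0.00939.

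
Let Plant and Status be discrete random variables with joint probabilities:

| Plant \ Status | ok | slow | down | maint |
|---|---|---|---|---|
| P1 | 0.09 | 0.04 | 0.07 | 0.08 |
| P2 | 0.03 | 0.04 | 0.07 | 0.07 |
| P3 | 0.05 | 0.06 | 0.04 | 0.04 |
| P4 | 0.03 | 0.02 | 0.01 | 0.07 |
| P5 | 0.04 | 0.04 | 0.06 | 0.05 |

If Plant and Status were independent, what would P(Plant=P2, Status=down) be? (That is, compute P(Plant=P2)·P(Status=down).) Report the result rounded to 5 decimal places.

0.05250

P(Plant=P2) = 0.03 + 0.04 + 0.07 + 0.07 = 0.21.
P(Status=down) = 0.07 + 0.07 + 0.04 + 0.01 + 0.06 = 0.25.
Product: 0.21 × 0.25 = 0.05250.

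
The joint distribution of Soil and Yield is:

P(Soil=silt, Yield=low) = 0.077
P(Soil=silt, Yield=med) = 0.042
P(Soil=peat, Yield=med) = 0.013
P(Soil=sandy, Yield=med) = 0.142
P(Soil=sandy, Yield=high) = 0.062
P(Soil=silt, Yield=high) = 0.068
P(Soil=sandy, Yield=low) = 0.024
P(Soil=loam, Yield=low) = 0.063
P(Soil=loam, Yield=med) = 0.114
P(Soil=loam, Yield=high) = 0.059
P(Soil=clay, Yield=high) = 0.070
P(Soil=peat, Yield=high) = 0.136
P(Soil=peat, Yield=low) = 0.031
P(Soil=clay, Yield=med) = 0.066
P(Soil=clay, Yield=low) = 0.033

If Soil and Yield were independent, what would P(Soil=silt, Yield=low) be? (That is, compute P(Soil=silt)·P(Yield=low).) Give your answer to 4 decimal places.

P(Soil=silt) = 0.077 + 0.042 + 0.068 = 0.187.
P(Yield=low) = 0.024 + 0.063 + 0.033 + 0.077 + 0.031 = 0.228.
Product: 0.187 × 0.228 = 0.0426.

0.0426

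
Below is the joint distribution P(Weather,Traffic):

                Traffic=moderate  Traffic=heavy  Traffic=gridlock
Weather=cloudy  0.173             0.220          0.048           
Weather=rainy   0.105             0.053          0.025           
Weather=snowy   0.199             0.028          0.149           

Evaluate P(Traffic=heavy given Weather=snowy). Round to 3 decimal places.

P(Weather=snowy) = 0.199 + 0.028 + 0.149 = 0.376.
P(Traffic=heavy | Weather=snowy) = 0.028/0.376 = 0.074.

0.074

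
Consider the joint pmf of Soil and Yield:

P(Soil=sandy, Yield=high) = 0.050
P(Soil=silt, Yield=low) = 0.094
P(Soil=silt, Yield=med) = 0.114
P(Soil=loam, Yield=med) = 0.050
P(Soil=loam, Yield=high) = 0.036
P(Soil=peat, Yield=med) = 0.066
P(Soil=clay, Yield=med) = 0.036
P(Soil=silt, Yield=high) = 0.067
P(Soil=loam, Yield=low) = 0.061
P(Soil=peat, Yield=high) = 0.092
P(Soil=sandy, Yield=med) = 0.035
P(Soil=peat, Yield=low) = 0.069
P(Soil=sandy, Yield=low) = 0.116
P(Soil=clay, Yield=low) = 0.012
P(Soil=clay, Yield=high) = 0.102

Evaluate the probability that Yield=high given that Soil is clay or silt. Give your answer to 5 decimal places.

P(Soil=clay) = 0.012 + 0.036 + 0.102 = 0.150.
P(Soil=silt) = 0.094 + 0.114 + 0.067 = 0.275.
P(Soil ∈ {clay, silt}) = 0.150 + 0.275 = 0.425; P(Yield=high, Soil ∈ {clay, silt}) = 0.102 + 0.067 = 0.169.
P(Yield=high | Soil ∈ {clay, silt}) = 0.169/0.425 = 0.39765.

0.39765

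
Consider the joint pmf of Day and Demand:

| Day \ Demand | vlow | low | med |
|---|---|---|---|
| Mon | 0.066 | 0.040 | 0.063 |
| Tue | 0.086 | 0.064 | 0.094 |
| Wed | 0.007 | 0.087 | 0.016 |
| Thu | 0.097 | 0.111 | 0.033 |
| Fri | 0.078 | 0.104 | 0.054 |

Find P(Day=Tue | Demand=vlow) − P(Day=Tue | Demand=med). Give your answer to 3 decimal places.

P(Demand=vlow) = 0.066 + 0.086 + 0.007 + 0.097 + 0.078 = 0.334; P(Day=Tue | Demand=vlow) = 0.086/0.334 = 0.2575.
P(Demand=med) = 0.063 + 0.094 + 0.016 + 0.033 + 0.054 = 0.260; P(Day=Tue | Demand=med) = 0.094/0.260 = 0.3615.
Difference = -0.104.

-0.104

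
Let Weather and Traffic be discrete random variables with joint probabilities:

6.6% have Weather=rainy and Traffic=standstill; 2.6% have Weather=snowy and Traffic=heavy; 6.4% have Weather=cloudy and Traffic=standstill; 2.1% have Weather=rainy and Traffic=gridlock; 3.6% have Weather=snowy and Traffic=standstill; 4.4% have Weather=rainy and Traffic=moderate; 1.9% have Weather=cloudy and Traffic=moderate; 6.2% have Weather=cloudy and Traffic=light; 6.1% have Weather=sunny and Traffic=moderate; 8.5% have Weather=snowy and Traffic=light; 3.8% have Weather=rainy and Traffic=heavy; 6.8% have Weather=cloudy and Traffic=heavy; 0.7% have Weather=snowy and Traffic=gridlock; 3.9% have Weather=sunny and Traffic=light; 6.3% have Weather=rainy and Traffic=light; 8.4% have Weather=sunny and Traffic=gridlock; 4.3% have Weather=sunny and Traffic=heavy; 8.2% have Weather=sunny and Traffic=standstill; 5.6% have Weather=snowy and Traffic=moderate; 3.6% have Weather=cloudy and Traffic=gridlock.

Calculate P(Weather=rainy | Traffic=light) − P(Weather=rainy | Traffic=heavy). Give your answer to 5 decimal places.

0.03587

P(Traffic=light) = 0.039 + 0.062 + 0.063 + 0.085 = 0.249; P(Weather=rainy | Traffic=light) = 0.063/0.249 = 0.253012.
P(Traffic=heavy) = 0.043 + 0.068 + 0.038 + 0.026 = 0.175; P(Weather=rainy | Traffic=heavy) = 0.038/0.175 = 0.217143.
Difference = 0.03587.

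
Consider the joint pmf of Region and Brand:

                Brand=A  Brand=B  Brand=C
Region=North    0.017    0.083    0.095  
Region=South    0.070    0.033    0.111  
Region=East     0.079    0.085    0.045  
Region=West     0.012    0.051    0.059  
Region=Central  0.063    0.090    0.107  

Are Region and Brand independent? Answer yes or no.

P(Region=East) = 0.209 and P(Brand=C) = 0.417, so their product is 0.08715, but P(Region=East, Brand=C) = 0.045. Since these differ, Region and Brand are not independent.

no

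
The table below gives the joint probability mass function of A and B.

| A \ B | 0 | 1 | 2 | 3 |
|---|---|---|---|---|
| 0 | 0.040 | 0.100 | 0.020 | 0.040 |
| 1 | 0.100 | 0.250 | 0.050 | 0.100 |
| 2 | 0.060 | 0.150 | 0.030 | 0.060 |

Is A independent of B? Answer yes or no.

yes

Every cell satisfies P(A,B) = P(A)·P(B). For instance P(A=1) = 0.500, P(B=3) = 0.200, and 0.500×0.200 = 0.100 matches the joint entry. So A and B are independent.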